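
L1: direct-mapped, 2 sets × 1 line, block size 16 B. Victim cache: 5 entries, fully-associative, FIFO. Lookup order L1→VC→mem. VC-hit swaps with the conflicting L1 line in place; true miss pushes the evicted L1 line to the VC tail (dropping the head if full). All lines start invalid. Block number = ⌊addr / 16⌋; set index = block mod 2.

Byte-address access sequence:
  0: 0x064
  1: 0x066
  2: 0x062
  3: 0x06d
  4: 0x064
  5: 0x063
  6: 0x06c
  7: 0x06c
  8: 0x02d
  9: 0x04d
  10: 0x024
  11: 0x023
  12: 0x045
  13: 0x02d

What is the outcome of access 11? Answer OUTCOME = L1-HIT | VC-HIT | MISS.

  [0] addr=0x64 blk=6 s=0: MISS | VC []
  [1] addr=0x66 blk=6 s=0: L1-HIT | VC []
  [2] addr=0x62 blk=6 s=0: L1-HIT | VC []
  [3] addr=0x6d blk=6 s=0: L1-HIT | VC []
  [4] addr=0x64 blk=6 s=0: L1-HIT | VC []
  [5] addr=0x63 blk=6 s=0: L1-HIT | VC []
  [6] addr=0x6c blk=6 s=0: L1-HIT | VC []
  [7] addr=0x6c blk=6 s=0: L1-HIT | VC []
  [8] addr=0x2d blk=2 s=0: MISS | VC [6]
  [9] addr=0x4d blk=4 s=0: MISS | VC [6, 2]
  [10] addr=0x24 blk=2 s=0: VC-HIT | VC [6, 4]
  [11] addr=0x23 blk=2 s=0: L1-HIT | VC [6, 4]
  [12] addr=0x45 blk=4 s=0: VC-HIT | VC [6, 2]
  [13] addr=0x2d blk=2 s=0: VC-HIT | VC [6, 4]

OUTCOME = L1-HIT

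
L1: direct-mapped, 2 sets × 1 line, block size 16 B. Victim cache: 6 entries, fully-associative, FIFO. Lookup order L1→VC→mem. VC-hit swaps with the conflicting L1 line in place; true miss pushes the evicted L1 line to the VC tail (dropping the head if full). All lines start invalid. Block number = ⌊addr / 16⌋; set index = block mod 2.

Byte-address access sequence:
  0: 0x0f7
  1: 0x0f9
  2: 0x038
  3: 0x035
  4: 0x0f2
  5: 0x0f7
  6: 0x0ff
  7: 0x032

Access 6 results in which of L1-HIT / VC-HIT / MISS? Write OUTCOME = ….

OUTCOME = L1-HIT

0: 0xf7 (blk 15, set 1) → MISS  vc=[]
1: 0xf9 (blk 15, set 1) → L1-HIT  vc=[]
2: 0x38 (blk 3, set 1) → MISS  vc=[15]
3: 0x35 (blk 3, set 1) → L1-HIT  vc=[15]
4: 0xf2 (blk 15, set 1) → VC-HIT  vc=[3]
5: 0xf7 (blk 15, set 1) → L1-HIT  vc=[3]
6: 0xff (blk 15, set 1) → L1-HIT  vc=[3]
7: 0x32 (blk 3, set 1) → VC-HIT  vc=[15]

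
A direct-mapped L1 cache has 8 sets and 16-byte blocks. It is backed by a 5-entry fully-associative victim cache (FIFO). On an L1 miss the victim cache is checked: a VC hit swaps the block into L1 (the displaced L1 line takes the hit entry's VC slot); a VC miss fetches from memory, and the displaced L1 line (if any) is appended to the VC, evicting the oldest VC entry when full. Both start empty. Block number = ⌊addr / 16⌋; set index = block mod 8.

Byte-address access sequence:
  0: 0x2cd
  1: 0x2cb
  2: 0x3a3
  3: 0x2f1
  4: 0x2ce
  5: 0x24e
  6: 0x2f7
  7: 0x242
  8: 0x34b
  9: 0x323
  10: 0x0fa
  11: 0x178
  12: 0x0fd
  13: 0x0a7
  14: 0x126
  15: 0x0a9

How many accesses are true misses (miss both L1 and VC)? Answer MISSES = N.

  [0] addr=0x2cd blk=44 s=4: MISS | VC []
  [1] addr=0x2cb blk=44 s=4: L1-HIT | VC []
  [2] addr=0x3a3 blk=58 s=2: MISS | VC []
  [3] addr=0x2f1 blk=47 s=7: MISS | VC []
  [4] addr=0x2ce blk=44 s=4: L1-HIT | VC []
  [5] addr=0x24e blk=36 s=4: MISS | VC [44]
  [6] addr=0x2f7 blk=47 s=7: L1-HIT | VC [44]
  [7] addr=0x242 blk=36 s=4: L1-HIT | VC [44]
  [8] addr=0x34b blk=52 s=4: MISS | VC [44, 36]
  [9] addr=0x323 blk=50 s=2: MISS | VC [44, 36, 58]
  [10] addr=0xfa blk=15 s=7: MISS | VC [44, 36, 58, 47]
  [11] addr=0x178 blk=23 s=7: MISS | VC [44, 36, 58, 47, 15]
  [12] addr=0xfd blk=15 s=7: VC-HIT | VC [44, 36, 58, 47, 23]
  [13] addr=0xa7 blk=10 s=2: MISS | VC [36, 58, 47, 23, 50]
  [14] addr=0x126 blk=18 s=2: MISS | VC [58, 47, 23, 50, 10]
  [15] addr=0xa9 blk=10 s=2: VC-HIT | VC [58, 47, 23, 50, 18]

MISSES = 10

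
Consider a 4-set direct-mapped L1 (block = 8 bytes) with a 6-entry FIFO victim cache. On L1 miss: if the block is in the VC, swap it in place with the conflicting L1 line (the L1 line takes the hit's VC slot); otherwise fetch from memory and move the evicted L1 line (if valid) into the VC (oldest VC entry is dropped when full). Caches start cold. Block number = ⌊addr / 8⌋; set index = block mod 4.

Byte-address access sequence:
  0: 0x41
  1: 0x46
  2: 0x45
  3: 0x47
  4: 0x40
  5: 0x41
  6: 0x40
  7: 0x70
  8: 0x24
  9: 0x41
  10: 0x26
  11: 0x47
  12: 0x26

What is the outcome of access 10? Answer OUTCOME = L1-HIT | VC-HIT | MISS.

  [0] addr=0x41 blk=8 s=0: MISS | VC []
  [1] addr=0x46 blk=8 s=0: L1-HIT | VC []
  [2] addr=0x45 blk=8 s=0: L1-HIT | VC []
  [3] addr=0x47 blk=8 s=0: L1-HIT | VC []
  [4] addr=0x40 blk=8 s=0: L1-HIT | VC []
  [5] addr=0x41 blk=8 s=0: L1-HIT | VC []
  [6] addr=0x40 blk=8 s=0: L1-HIT | VC []
  [7] addr=0x70 blk=14 s=2: MISS | VC []
  [8] addr=0x24 blk=4 s=0: MISS | VC [8]
  [9] addr=0x41 blk=8 s=0: VC-HIT | VC [4]
  [10] addr=0x26 blk=4 s=0: VC-HIT | VC [8]
  [11] addr=0x47 blk=8 s=0: VC-HIT | VC [4]
  [12] addr=0x26 blk=4 s=0: VC-HIT | VC [8]

OUTCOME = VC-HIT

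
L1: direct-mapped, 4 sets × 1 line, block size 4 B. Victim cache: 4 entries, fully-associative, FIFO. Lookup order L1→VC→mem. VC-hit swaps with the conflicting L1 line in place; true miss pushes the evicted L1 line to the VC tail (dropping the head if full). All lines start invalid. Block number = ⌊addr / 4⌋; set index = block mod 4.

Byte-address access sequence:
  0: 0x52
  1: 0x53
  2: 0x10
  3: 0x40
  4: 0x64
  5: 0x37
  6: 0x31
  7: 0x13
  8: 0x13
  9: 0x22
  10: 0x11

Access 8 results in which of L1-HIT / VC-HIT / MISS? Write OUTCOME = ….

OUTCOME = L1-HIT

0: 0x52 (blk 20, set 0) → MISS  vc=[]
1: 0x53 (blk 20, set 0) → L1-HIT  vc=[]
2: 0x10 (blk 4, set 0) → MISS  vc=[20]
3: 0x40 (blk 16, set 0) → MISS  vc=[20, 4]
4: 0x64 (blk 25, set 1) → MISS  vc=[20, 4]
5: 0x37 (blk 13, set 1) → MISS  vc=[20, 4, 25]
6: 0x31 (blk 12, set 0) → MISS  vc=[20, 4, 25, 16]
7: 0x13 (blk 4, set 0) → VC-HIT  vc=[20, 12, 25, 16]
8: 0x13 (blk 4, set 0) → L1-HIT  vc=[20, 12, 25, 16]
9: 0x22 (blk 8, set 0) → MISS  vc=[12, 25, 16, 4]
10: 0x11 (blk 4, set 0) → VC-HIT  vc=[12, 25, 16, 8]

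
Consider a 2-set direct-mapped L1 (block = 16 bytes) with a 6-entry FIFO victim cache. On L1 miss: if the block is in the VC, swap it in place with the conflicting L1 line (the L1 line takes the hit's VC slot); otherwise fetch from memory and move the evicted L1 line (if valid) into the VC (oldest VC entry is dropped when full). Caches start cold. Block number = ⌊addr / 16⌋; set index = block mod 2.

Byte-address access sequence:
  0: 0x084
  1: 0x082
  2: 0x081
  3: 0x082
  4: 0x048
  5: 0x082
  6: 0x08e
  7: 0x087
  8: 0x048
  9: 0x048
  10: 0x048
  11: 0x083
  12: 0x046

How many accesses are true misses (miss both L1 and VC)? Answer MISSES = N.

MISSES = 2

  [0] addr=0x84 blk=8 s=0: MISS | VC []
  [1] addr=0x82 blk=8 s=0: L1-HIT | VC []
  [2] addr=0x81 blk=8 s=0: L1-HIT | VC []
  [3] addr=0x82 blk=8 s=0: L1-HIT | VC []
  [4] addr=0x48 blk=4 s=0: MISS | VC [8]
  [5] addr=0x82 blk=8 s=0: VC-HIT | VC [4]
  [6] addr=0x8e blk=8 s=0: L1-HIT | VC [4]
  [7] addr=0x87 blk=8 s=0: L1-HIT | VC [4]
  [8] addr=0x48 blk=4 s=0: VC-HIT | VC [8]
  [9] addr=0x48 blk=4 s=0: L1-HIT | VC [8]
  [10] addr=0x48 blk=4 s=0: L1-HIT | VC [8]
  [11] addr=0x83 blk=8 s=0: VC-HIT | VC [4]
  [12] addr=0x46 blk=4 s=0: VC-HIT | VC [8]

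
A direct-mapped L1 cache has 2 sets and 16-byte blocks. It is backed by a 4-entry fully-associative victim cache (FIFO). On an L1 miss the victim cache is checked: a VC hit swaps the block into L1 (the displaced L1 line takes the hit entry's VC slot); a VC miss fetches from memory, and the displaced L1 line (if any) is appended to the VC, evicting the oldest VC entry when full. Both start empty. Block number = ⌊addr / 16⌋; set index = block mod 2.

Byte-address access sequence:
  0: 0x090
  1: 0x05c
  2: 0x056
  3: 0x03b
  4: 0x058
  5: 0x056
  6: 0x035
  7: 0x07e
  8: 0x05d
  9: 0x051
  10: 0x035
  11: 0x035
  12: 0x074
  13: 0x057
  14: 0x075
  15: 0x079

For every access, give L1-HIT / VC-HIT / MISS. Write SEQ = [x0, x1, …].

  [0] addr=0x90 blk=9 s=1: MISS | VC []
  [1] addr=0x5c blk=5 s=1: MISS | VC [9]
  [2] addr=0x56 blk=5 s=1: L1-HIT | VC [9]
  [3] addr=0x3b blk=3 s=1: MISS | VC [9, 5]
  [4] addr=0x58 blk=5 s=1: VC-HIT | VC [9, 3]
  [5] addr=0x56 blk=5 s=1: L1-HIT | VC [9, 3]
  [6] addr=0x35 blk=3 s=1: VC-HIT | VC [9, 5]
  [7] addr=0x7e blk=7 s=1: MISS | VC [9, 5, 3]
  [8] addr=0x5d blk=5 s=1: VC-HIT | VC [9, 7, 3]
  [9] addr=0x51 blk=5 s=1: L1-HIT | VC [9, 7, 3]
  [10] addr=0x35 blk=3 s=1: VC-HIT | VC [9, 7, 5]
  [11] addr=0x35 blk=3 s=1: L1-HIT | VC [9, 7, 5]
  [12] addr=0x74 blk=7 s=1: VC-HIT | VC [9, 3, 5]
  [13] addr=0x57 blk=5 s=1: VC-HIT | VC [9, 3, 7]
  [14] addr=0x75 blk=7 s=1: VC-HIT | VC [9, 3, 5]
  [15] addr=0x79 blk=7 s=1: L1-HIT | VC [9, 3, 5]

SEQ = [MISS, MISS, L1-HIT, MISS, VC-HIT, L1-HIT, VC-HIT, MISS, VC-HIT, L1-HIT, VC-HIT, L1-HIT, VC-HIT, VC-HIT, VC-HIT, L1-HIT]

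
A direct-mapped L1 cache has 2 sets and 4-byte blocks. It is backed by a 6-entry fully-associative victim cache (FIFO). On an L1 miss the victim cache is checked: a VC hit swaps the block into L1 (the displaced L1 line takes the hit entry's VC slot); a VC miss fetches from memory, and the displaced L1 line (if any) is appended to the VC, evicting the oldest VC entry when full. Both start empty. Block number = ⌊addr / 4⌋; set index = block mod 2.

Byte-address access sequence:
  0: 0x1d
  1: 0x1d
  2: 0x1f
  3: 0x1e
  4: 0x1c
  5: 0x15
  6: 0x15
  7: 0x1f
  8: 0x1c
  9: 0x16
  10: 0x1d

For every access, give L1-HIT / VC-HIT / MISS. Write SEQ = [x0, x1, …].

SEQ = [MISS, L1-HIT, L1-HIT, L1-HIT, L1-HIT, MISS, L1-HIT, VC-HIT, L1-HIT, VC-HIT, VC-HIT]

  [0] addr=0x1d blk=7 s=1: MISS | VC []
  [1] addr=0x1d blk=7 s=1: L1-HIT | VC []
  [2] addr=0x1f blk=7 s=1: L1-HIT | VC []
  [3] addr=0x1e blk=7 s=1: L1-HIT | VC []
  [4] addr=0x1c blk=7 s=1: L1-HIT | VC []
  [5] addr=0x15 blk=5 s=1: MISS | VC [7]
  [6] addr=0x15 blk=5 s=1: L1-HIT | VC [7]
  [7] addr=0x1f blk=7 s=1: VC-HIT | VC [5]
  [8] addr=0x1c blk=7 s=1: L1-HIT | VC [5]
  [9] addr=0x16 blk=5 s=1: VC-HIT | VC [7]
  [10] addr=0x1d blk=7 s=1: VC-HIT | VC [5]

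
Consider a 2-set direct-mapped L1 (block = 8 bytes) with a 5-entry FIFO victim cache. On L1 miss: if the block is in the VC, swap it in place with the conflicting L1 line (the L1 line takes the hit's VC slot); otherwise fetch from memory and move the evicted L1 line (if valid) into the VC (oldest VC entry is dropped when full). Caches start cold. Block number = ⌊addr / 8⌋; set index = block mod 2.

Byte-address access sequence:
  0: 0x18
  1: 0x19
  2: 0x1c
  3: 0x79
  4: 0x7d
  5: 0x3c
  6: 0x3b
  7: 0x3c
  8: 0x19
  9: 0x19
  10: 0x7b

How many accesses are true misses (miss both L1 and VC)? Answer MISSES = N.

  [0] addr=0x18 blk=3 s=1: MISS | VC []
  [1] addr=0x19 blk=3 s=1: L1-HIT | VC []
  [2] addr=0x1c blk=3 s=1: L1-HIT | VC []
  [3] addr=0x79 blk=15 s=1: MISS | VC [3]
  [4] addr=0x7d blk=15 s=1: L1-HIT | VC [3]
  [5] addr=0x3c blk=7 s=1: MISS | VC [3, 15]
  [6] addr=0x3b blk=7 s=1: L1-HIT | VC [3, 15]
  [7] addr=0x3c blk=7 s=1: L1-HIT | VC [3, 15]
  [8] addr=0x19 blk=3 s=1: VC-HIT | VC [7, 15]
  [9] addr=0x19 blk=3 s=1: L1-HIT | VC [7, 15]
  [10] addr=0x7b blk=15 s=1: VC-HIT | VC [7, 3]

MISSES = 3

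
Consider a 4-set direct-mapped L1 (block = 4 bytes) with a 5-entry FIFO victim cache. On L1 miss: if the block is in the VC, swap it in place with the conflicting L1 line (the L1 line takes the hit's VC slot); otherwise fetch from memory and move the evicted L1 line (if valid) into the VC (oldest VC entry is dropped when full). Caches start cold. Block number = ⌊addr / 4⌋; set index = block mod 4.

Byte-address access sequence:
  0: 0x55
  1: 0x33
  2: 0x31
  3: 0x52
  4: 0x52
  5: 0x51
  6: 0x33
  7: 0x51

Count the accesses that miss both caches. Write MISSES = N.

0: 0x55 (blk 21, set 1) → MISS  vc=[]
1: 0x33 (blk 12, set 0) → MISS  vc=[]
2: 0x31 (blk 12, set 0) → L1-HIT  vc=[]
3: 0x52 (blk 20, set 0) → MISS  vc=[12]
4: 0x52 (blk 20, set 0) → L1-HIT  vc=[12]
5: 0x51 (blk 20, set 0) → L1-HIT  vc=[12]
6: 0x33 (blk 12, set 0) → VC-HIT  vc=[20]
7: 0x51 (blk 20, set 0) → VC-HIT  vc=[12]

MISSES = 3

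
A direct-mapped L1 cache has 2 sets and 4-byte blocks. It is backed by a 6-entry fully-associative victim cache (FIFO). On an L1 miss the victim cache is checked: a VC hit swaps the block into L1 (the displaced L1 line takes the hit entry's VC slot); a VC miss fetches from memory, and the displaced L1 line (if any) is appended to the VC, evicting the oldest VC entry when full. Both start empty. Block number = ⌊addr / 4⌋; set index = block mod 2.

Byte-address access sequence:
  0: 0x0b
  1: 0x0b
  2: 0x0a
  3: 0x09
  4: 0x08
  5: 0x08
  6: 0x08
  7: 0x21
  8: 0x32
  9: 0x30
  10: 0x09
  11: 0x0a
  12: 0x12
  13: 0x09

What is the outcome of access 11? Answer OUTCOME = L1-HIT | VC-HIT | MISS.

#0 0xb→b2/s0 MISS; vc=[]
#1 0xb→b2/s0 L1-HIT; vc=[]
#2 0xa→b2/s0 L1-HIT; vc=[]
#3 0x9→b2/s0 L1-HIT; vc=[]
#4 0x8→b2/s0 L1-HIT; vc=[]
#5 0x8→b2/s0 L1-HIT; vc=[]
#6 0x8→b2/s0 L1-HIT; vc=[]
#7 0x21→b8/s0 MISS; vc=[2]
#8 0x32→b12/s0 MISS; vc=[2,8]
#9 0x30→b12/s0 L1-HIT; vc=[2,8]
#10 0x9→b2/s0 VC-HIT; vc=[12,8]
#11 0xa→b2/s0 L1-HIT; vc=[12,8]
#12 0x12→b4/s0 MISS; vc=[12,8,2]
#13 0x9→b2/s0 VC-HIT; vc=[12,8,4]

OUTCOME = L1-HIT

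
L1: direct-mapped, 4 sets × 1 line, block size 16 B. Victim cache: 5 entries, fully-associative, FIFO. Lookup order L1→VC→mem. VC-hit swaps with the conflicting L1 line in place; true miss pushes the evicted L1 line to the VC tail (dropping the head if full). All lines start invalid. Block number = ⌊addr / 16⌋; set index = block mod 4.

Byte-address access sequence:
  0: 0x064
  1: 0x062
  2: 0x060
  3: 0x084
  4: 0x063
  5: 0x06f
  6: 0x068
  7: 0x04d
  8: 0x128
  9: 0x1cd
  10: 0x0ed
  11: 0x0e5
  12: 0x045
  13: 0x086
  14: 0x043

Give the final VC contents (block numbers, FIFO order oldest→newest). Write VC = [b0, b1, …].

#0 0x64→b6/s2 MISS; vc=[]
#1 0x62→b6/s2 L1-HIT; vc=[]
#2 0x60→b6/s2 L1-HIT; vc=[]
#3 0x84→b8/s0 MISS; vc=[]
#4 0x63→b6/s2 L1-HIT; vc=[]
#5 0x6f→b6/s2 L1-HIT; vc=[]
#6 0x68→b6/s2 L1-HIT; vc=[]
#7 0x4d→b4/s0 MISS; vc=[8]
#8 0x128→b18/s2 MISS; vc=[8,6]
#9 0x1cd→b28/s0 MISS; vc=[8,6,4]
#10 0xed→b14/s2 MISS; vc=[8,6,4,18]
#11 0xe5→b14/s2 L1-HIT; vc=[8,6,4,18]
#12 0x45→b4/s0 VC-HIT; vc=[8,6,28,18]
#13 0x86→b8/s0 VC-HIT; vc=[4,6,28,18]
#14 0x43→b4/s0 VC-HIT; vc=[8,6,28,18]

VC = [8, 6, 28, 18]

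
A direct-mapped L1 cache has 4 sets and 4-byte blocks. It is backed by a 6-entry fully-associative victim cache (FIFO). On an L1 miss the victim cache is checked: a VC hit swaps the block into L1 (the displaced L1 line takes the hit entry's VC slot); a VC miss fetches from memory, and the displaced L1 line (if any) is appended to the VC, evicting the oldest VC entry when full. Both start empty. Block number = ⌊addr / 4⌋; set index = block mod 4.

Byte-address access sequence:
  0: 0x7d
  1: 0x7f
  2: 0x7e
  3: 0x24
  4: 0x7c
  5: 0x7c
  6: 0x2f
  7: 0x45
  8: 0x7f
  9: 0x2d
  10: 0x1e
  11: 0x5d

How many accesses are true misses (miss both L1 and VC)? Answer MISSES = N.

  [0] addr=0x7d blk=31 s=3: MISS | VC []
  [1] addr=0x7f blk=31 s=3: L1-HIT | VC []
  [2] addr=0x7e blk=31 s=3: L1-HIT | VC []
  [3] addr=0x24 blk=9 s=1: MISS | VC []
  [4] addr=0x7c blk=31 s=3: L1-HIT | VC []
  [5] addr=0x7c blk=31 s=3: L1-HIT | VC []
  [6] addr=0x2f blk=11 s=3: MISS | VC [31]
  [7] addr=0x45 blk=17 s=1: MISS | VC [31, 9]
  [8] addr=0x7f blk=31 s=3: VC-HIT | VC [11, 9]
  [9] addr=0x2d blk=11 s=3: VC-HIT | VC [31, 9]
  [10] addr=0x1e blk=7 s=3: MISS | VC [31, 9, 11]
  [11] addr=0x5d blk=23 s=3: MISS | VC [31, 9, 11, 7]

MISSES = 6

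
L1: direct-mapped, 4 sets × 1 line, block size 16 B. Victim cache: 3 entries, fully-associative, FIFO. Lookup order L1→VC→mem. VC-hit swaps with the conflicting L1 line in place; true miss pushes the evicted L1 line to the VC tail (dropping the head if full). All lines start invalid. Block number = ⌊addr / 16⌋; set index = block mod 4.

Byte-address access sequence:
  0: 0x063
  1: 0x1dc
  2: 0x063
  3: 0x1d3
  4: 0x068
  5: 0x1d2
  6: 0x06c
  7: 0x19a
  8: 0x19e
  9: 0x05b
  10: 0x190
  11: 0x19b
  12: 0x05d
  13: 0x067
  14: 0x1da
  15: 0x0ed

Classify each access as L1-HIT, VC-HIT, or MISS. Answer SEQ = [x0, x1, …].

SEQ = [MISS, MISS, L1-HIT, L1-HIT, L1-HIT, L1-HIT, L1-HIT, MISS, L1-HIT, MISS, VC-HIT, L1-HIT, VC-HIT, L1-HIT, VC-HIT, MISS]

0: 0x63 (blk 6, set 2) → MISS  vc=[]
1: 0x1dc (blk 29, set 1) → MISS  vc=[]
2: 0x63 (blk 6, set 2) → L1-HIT  vc=[]
3: 0x1d3 (blk 29, set 1) → L1-HIT  vc=[]
4: 0x68 (blk 6, set 2) → L1-HIT  vc=[]
5: 0x1d2 (blk 29, set 1) → L1-HIT  vc=[]
6: 0x6c (blk 6, set 2) → L1-HIT  vc=[]
7: 0x19a (blk 25, set 1) → MISS  vc=[29]
8: 0x19e (blk 25, set 1) → L1-HIT  vc=[29]
9: 0x5b (blk 5, set 1) → MISS  vc=[29, 25]
10: 0x190 (blk 25, set 1) → VC-HIT  vc=[29, 5]
11: 0x19b (blk 25, set 1) → L1-HIT  vc=[29, 5]
12: 0x5d (blk 5, set 1) → VC-HIT  vc=[29, 25]
13: 0x67 (blk 6, set 2) → L1-HIT  vc=[29, 25]
14: 0x1da (blk 29, set 1) → VC-HIT  vc=[5, 25]
15: 0xed (blk 14, set 2) → MISS  vc=[5, 25, 6]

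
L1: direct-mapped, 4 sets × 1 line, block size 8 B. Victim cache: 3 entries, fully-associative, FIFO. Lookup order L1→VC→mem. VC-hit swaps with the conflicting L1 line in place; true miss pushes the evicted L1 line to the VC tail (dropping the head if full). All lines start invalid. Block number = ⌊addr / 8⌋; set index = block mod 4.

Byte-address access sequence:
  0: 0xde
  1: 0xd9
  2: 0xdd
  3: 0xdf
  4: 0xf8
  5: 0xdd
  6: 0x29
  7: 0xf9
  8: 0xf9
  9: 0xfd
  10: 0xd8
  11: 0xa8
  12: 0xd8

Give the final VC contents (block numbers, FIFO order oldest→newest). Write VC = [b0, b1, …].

VC = [31, 5]

  [0] addr=0xde blk=27 s=3: MISS | VC []
  [1] addr=0xd9 blk=27 s=3: L1-HIT | VC []
  [2] addr=0xdd blk=27 s=3: L1-HIT | VC []
  [3] addr=0xdf blk=27 s=3: L1-HIT | VC []
  [4] addr=0xf8 blk=31 s=3: MISS | VC [27]
  [5] addr=0xdd blk=27 s=3: VC-HIT | VC [31]
  [6] addr=0x29 blk=5 s=1: MISS | VC [31]
  [7] addr=0xf9 blk=31 s=3: VC-HIT | VC [27]
  [8] addr=0xf9 blk=31 s=3: L1-HIT | VC [27]
  [9] addr=0xfd blk=31 s=3: L1-HIT | VC [27]
  [10] addr=0xd8 blk=27 s=3: VC-HIT | VC [31]
  [11] addr=0xa8 blk=21 s=1: MISS | VC [31, 5]
  [12] addr=0xd8 blk=27 s=3: L1-HIT | VC [31, 5]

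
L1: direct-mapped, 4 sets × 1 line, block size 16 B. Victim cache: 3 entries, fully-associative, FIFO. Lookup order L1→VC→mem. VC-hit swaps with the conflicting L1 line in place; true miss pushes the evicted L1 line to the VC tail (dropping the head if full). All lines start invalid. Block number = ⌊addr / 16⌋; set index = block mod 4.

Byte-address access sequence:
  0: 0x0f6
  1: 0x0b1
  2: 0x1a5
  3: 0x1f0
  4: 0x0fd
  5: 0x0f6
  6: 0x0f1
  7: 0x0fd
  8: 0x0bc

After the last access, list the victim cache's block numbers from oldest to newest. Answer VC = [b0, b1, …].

VC = [31, 15]

  [0] addr=0xf6 blk=15 s=3: MISS | VC []
  [1] addr=0xb1 blk=11 s=3: MISS | VC [15]
  [2] addr=0x1a5 blk=26 s=2: MISS | VC [15]
  [3] addr=0x1f0 blk=31 s=3: MISS | VC [15, 11]
  [4] addr=0xfd blk=15 s=3: VC-HIT | VC [31, 11]
  [5] addr=0xf6 blk=15 s=3: L1-HIT | VC [31, 11]
  [6] addr=0xf1 blk=15 s=3: L1-HIT | VC [31, 11]
  [7] addr=0xfd blk=15 s=3: L1-HIT | VC [31, 11]
  [8] addr=0xbc blk=11 s=3: VC-HIT | VC [31, 15]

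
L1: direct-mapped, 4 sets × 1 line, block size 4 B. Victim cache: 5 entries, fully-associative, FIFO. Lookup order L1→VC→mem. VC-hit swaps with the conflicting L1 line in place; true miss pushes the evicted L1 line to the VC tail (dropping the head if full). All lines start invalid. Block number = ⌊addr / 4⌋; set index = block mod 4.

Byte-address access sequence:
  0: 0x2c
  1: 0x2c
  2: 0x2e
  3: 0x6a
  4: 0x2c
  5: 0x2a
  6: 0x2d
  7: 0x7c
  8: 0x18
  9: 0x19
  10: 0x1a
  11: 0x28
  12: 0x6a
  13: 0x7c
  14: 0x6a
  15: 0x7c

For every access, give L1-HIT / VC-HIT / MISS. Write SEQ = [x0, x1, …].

0: 0x2c (blk 11, set 3) → MISS  vc=[]
1: 0x2c (blk 11, set 3) → L1-HIT  vc=[]
2: 0x2e (blk 11, set 3) → L1-HIT  vc=[]
3: 0x6a (blk 26, set 2) → MISS  vc=[]
4: 0x2c (blk 11, set 3) → L1-HIT  vc=[]
5: 0x2a (blk 10, set 2) → MISS  vc=[26]
6: 0x2d (blk 11, set 3) → L1-HIT  vc=[26]
7: 0x7c (blk 31, set 3) → MISS  vc=[26, 11]
8: 0x18 (blk 6, set 2) → MISS  vc=[26, 11, 10]
9: 0x19 (blk 6, set 2) → L1-HIT  vc=[26, 11, 10]
10: 0x1a (blk 6, set 2) → L1-HIT  vc=[26, 11, 10]
11: 0x28 (blk 10, set 2) → VC-HIT  vc=[26, 11, 6]
12: 0x6a (blk 26, set 2) → VC-HIT  vc=[10, 11, 6]
13: 0x7c (blk 31, set 3) → L1-HIT  vc=[10, 11, 6]
14: 0x6a (blk 26, set 2) → L1-HIT  vc=[10, 11, 6]
15: 0x7c (blk 31, set 3) → L1-HIT  vc=[10, 11, 6]

SEQ = [MISS, L1-HIT, L1-HIT, MISS, L1-HIT, MISS, L1-HIT, MISS, MISS, L1-HIT, L1-HIT, VC-HIT, VC-HIT, L1-HIT, L1-HIT, L1-HIT]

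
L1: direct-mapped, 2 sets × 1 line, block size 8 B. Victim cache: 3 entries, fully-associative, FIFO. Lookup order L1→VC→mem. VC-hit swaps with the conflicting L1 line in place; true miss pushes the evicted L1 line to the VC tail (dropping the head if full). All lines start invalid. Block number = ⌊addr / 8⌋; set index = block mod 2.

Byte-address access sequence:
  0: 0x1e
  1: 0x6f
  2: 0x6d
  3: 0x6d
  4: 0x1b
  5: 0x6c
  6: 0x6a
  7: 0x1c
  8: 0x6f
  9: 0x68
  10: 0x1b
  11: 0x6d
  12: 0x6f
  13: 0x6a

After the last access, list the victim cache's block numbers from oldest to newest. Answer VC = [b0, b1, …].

0: 0x1e (blk 3, set 1) → MISS  vc=[]
1: 0x6f (blk 13, set 1) → MISS  vc=[3]
2: 0x6d (blk 13, set 1) → L1-HIT  vc=[3]
3: 0x6d (blk 13, set 1) → L1-HIT  vc=[3]
4: 0x1b (blk 3, set 1) → VC-HIT  vc=[13]
5: 0x6c (blk 13, set 1) → VC-HIT  vc=[3]
6: 0x6a (blk 13, set 1) → L1-HIT  vc=[3]
7: 0x1c (blk 3, set 1) → VC-HIT  vc=[13]
8: 0x6f (blk 13, set 1) → VC-HIT  vc=[3]
9: 0x68 (blk 13, set 1) → L1-HIT  vc=[3]
10: 0x1b (blk 3, set 1) → VC-HIT  vc=[13]
11: 0x6d (blk 13, set 1) → VC-HIT  vc=[3]
12: 0x6f (blk 13, set 1) → L1-HIT  vc=[3]
13: 0x6a (blk 13, set 1) → L1-HIT  vc=[3]

VC = [3]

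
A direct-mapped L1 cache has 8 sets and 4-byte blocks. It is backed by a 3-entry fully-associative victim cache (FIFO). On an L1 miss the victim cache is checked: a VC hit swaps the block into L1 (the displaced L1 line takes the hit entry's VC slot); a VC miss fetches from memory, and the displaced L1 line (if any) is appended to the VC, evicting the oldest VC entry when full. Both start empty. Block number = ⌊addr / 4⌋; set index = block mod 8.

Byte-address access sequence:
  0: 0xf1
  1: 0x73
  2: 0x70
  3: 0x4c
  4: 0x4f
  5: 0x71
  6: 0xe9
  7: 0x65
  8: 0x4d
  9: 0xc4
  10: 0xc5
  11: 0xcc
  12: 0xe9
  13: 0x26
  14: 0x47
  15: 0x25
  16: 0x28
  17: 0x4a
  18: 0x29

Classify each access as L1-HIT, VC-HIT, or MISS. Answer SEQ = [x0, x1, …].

#0 0xf1→b60/s4 MISS; vc=[]
#1 0x73→b28/s4 MISS; vc=[60]
#2 0x70→b28/s4 L1-HIT; vc=[60]
#3 0x4c→b19/s3 MISS; vc=[60]
#4 0x4f→b19/s3 L1-HIT; vc=[60]
#5 0x71→b28/s4 L1-HIT; vc=[60]
#6 0xe9→b58/s2 MISS; vc=[60]
#7 0x65→b25/s1 MISS; vc=[60]
#8 0x4d→b19/s3 L1-HIT; vc=[60]
#9 0xc4→b49/s1 MISS; vc=[60,25]
#10 0xc5→b49/s1 L1-HIT; vc=[60,25]
#11 0xcc→b51/s3 MISS; vc=[60,25,19]
#12 0xe9→b58/s2 L1-HIT; vc=[60,25,19]
#13 0x26→b9/s1 MISS; vc=[25,19,49]
#14 0x47→b17/s1 MISS; vc=[19,49,9]
#15 0x25→b9/s1 VC-HIT; vc=[19,49,17]
#16 0x28→b10/s2 MISS; vc=[49,17,58]
#17 0x4a→b18/s2 MISS; vc=[17,58,10]
#18 0x29→b10/s2 VC-HIT; vc=[17,58,18]

SEQ = [MISS, MISS, L1-HIT, MISS, L1-HIT, L1-HIT, MISS, MISS, L1-HIT, MISS, L1-HIT, MISS, L1-HIT, MISS, MISS, VC-HIT, MISS, MISS, VC-HIT]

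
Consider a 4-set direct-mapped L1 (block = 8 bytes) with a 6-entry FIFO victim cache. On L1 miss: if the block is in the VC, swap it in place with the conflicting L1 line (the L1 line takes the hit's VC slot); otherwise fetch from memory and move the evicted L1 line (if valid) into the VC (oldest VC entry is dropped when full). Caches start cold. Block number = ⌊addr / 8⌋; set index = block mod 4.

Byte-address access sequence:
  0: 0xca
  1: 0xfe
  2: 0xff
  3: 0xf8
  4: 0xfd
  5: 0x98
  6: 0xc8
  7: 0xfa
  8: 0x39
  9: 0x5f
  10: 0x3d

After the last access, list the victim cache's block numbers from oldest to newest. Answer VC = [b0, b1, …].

#0 0xca→b25/s1 MISS; vc=[]
#1 0xfe→b31/s3 MISS; vc=[]
#2 0xff→b31/s3 L1-HIT; vc=[]
#3 0xf8→b31/s3 L1-HIT; vc=[]
#4 0xfd→b31/s3 L1-HIT; vc=[]
#5 0x98→b19/s3 MISS; vc=[31]
#6 0xc8→b25/s1 L1-HIT; vc=[31]
#7 0xfa→b31/s3 VC-HIT; vc=[19]
#8 0x39→b7/s3 MISS; vc=[19,31]
#9 0x5f→b11/s3 MISS; vc=[19,31,7]
#10 0x3d→b7/s3 VC-HIT; vc=[19,31,11]

VC = [19, 31, 11]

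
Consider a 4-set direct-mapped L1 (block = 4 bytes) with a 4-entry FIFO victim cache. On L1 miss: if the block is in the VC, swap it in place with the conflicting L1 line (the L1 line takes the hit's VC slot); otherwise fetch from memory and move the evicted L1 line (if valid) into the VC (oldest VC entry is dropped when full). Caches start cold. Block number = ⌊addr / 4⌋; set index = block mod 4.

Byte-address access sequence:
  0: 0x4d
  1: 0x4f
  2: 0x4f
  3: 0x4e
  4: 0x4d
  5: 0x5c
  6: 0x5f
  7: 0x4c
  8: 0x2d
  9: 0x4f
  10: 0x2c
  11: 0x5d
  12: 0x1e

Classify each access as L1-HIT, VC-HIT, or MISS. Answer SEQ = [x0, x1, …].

0: 0x4d (blk 19, set 3) → MISS  vc=[]
1: 0x4f (blk 19, set 3) → L1-HIT  vc=[]
2: 0x4f (blk 19, set 3) → L1-HIT  vc=[]
3: 0x4e (blk 19, set 3) → L1-HIT  vc=[]
4: 0x4d (blk 19, set 3) → L1-HIT  vc=[]
5: 0x5c (blk 23, set 3) → MISS  vc=[19]
6: 0x5f (blk 23, set 3) → L1-HIT  vc=[19]
7: 0x4c (blk 19, set 3) → VC-HIT  vc=[23]
8: 0x2d (blk 11, set 3) → MISS  vc=[23, 19]
9: 0x4f (blk 19, set 3) → VC-HIT  vc=[23, 11]
10: 0x2c (blk 11, set 3) → VC-HIT  vc=[23, 19]
11: 0x5d (blk 23, set 3) → VC-HIT  vc=[11, 19]
12: 0x1e (blk 7, set 3) → MISS  vc=[11, 19, 23]

SEQ = [MISS, L1-HIT, L1-HIT, L1-HIT, L1-HIT, MISS, L1-HIT, VC-HIT, MISS, VC-HIT, VC-HIT, VC-HIT, MISS]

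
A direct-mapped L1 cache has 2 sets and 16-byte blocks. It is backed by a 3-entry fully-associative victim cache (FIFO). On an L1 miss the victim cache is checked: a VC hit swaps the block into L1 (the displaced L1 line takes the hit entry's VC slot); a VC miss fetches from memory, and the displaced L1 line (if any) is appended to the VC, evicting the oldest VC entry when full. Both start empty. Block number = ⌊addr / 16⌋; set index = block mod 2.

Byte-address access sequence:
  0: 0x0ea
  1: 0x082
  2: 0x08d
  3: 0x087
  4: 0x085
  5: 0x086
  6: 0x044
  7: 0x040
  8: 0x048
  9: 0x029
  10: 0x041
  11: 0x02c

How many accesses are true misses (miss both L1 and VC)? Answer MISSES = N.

#0 0xea→b14/s0 MISS; vc=[]
#1 0x82→b8/s0 MISS; vc=[14]
#2 0x8d→b8/s0 L1-HIT; vc=[14]
#3 0x87→b8/s0 L1-HIT; vc=[14]
#4 0x85→b8/s0 L1-HIT; vc=[14]
#5 0x86→b8/s0 L1-HIT; vc=[14]
#6 0x44→b4/s0 MISS; vc=[14,8]
#7 0x40→b4/s0 L1-HIT; vc=[14,8]
#8 0x48→b4/s0 L1-HIT; vc=[14,8]
#9 0x29→b2/s0 MISS; vc=[14,8,4]
#10 0x41→b4/s0 VC-HIT; vc=[14,8,2]
#11 0x2c→b2/s0 VC-HIT; vc=[14,8,4]

MISSES = 4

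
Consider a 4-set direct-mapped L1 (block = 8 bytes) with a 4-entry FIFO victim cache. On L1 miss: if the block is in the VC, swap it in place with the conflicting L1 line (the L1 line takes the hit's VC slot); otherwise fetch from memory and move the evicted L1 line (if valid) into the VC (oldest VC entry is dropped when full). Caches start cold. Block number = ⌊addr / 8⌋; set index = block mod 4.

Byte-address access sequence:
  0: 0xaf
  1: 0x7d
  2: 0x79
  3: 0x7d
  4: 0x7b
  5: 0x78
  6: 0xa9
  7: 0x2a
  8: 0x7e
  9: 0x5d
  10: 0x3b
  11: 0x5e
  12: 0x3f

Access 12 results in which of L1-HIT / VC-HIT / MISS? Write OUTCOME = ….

OUTCOME = VC-HIT

0: 0xaf (blk 21, set 1) → MISS  vc=[]
1: 0x7d (blk 15, set 3) → MISS  vc=[]
2: 0x79 (blk 15, set 3) → L1-HIT  vc=[]
3: 0x7d (blk 15, set 3) → L1-HIT  vc=[]
4: 0x7b (blk 15, set 3) → L1-HIT  vc=[]
5: 0x78 (blk 15, set 3) → L1-HIT  vc=[]
6: 0xa9 (blk 21, set 1) → L1-HIT  vc=[]
7: 0x2a (blk 5, set 1) → MISS  vc=[21]
8: 0x7e (blk 15, set 3) → L1-HIT  vc=[21]
9: 0x5d (blk 11, set 3) → MISS  vc=[21, 15]
10: 0x3b (blk 7, set 3) → MISS  vc=[21, 15, 11]
11: 0x5e (blk 11, set 3) → VC-HIT  vc=[21, 15, 7]
12: 0x3f (blk 7, set 3) → VC-HIT  vc=[21, 15, 11]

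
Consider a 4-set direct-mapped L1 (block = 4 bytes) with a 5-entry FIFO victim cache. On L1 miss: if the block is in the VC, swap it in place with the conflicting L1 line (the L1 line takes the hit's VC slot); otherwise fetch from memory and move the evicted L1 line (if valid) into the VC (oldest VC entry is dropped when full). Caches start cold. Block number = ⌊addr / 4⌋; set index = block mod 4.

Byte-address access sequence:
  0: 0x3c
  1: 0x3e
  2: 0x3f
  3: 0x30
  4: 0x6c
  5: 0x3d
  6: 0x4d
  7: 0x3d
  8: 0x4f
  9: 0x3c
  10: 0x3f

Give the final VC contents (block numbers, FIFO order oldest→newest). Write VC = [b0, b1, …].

VC = [27, 19]

#0 0x3c→b15/s3 MISS; vc=[]
#1 0x3e→b15/s3 L1-HIT; vc=[]
#2 0x3f→b15/s3 L1-HIT; vc=[]
#3 0x30→b12/s0 MISS; vc=[]
#4 0x6c→b27/s3 MISS; vc=[15]
#5 0x3d→b15/s3 VC-HIT; vc=[27]
#6 0x4d→b19/s3 MISS; vc=[27,15]
#7 0x3d→b15/s3 VC-HIT; vc=[27,19]
#8 0x4f→b19/s3 VC-HIT; vc=[27,15]
#9 0x3c→b15/s3 VC-HIT; vc=[27,19]
#10 0x3f→b15/s3 L1-HIT; vc=[27,19]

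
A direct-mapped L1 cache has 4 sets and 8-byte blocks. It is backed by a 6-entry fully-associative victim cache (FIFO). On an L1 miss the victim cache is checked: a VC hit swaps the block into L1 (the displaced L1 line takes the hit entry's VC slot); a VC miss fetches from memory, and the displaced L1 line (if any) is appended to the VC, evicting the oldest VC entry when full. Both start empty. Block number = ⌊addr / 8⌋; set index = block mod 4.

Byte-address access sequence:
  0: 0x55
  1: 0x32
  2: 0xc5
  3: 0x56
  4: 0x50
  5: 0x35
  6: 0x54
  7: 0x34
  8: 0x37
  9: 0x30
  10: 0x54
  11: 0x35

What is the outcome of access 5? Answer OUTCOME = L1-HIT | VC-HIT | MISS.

#0 0x55→b10/s2 MISS; vc=[]
#1 0x32→b6/s2 MISS; vc=[10]
#2 0xc5→b24/s0 MISS; vc=[10]
#3 0x56→b10/s2 VC-HIT; vc=[6]
#4 0x50→b10/s2 L1-HIT; vc=[6]
#5 0x35→b6/s2 VC-HIT; vc=[10]
#6 0x54→b10/s2 VC-HIT; vc=[6]
#7 0x34→b6/s2 VC-HIT; vc=[10]
#8 0x37→b6/s2 L1-HIT; vc=[10]
#9 0x30→b6/s2 L1-HIT; vc=[10]
#10 0x54→b10/s2 VC-HIT; vc=[6]
#11 0x35→b6/s2 VC-HIT; vc=[10]

OUTCOME = VC-HIT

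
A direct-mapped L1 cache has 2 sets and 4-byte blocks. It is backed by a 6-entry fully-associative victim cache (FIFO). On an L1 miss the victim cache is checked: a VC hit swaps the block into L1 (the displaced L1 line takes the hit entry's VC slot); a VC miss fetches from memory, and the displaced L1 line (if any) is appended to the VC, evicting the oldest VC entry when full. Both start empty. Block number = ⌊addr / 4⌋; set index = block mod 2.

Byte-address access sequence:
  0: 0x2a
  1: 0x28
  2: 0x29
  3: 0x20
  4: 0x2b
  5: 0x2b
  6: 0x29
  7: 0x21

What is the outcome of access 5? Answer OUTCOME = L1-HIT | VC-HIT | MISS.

OUTCOME = L1-HIT

0: 0x2a (blk 10, set 0) → MISS  vc=[]
1: 0x28 (blk 10, set 0) → L1-HIT  vc=[]
2: 0x29 (blk 10, set 0) → L1-HIT  vc=[]
3: 0x20 (blk 8, set 0) → MISS  vc=[10]
4: 0x2b (blk 10, set 0) → VC-HIT  vc=[8]
5: 0x2b (blk 10, set 0) → L1-HIT  vc=[8]
6: 0x29 (blk 10, set 0) → L1-HIT  vc=[8]
7: 0x21 (blk 8, set 0) → VC-HIT  vc=[10]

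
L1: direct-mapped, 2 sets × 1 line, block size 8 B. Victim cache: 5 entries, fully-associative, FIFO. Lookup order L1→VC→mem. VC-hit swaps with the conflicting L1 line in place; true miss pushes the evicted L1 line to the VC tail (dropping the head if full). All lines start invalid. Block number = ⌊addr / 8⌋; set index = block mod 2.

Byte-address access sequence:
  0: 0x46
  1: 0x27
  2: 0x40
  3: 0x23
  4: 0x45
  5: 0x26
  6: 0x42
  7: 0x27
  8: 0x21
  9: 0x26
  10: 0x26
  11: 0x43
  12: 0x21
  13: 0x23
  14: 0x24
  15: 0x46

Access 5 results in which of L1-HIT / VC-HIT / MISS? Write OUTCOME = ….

#0 0x46→b8/s0 MISS; vc=[]
#1 0x27→b4/s0 MISS; vc=[8]
#2 0x40→b8/s0 VC-HIT; vc=[4]
#3 0x23→b4/s0 VC-HIT; vc=[8]
#4 0x45→b8/s0 VC-HIT; vc=[4]
#5 0x26→b4/s0 VC-HIT; vc=[8]
#6 0x42→b8/s0 VC-HIT; vc=[4]
#7 0x27→b4/s0 VC-HIT; vc=[8]
#8 0x21→b4/s0 L1-HIT; vc=[8]
#9 0x26→b4/s0 L1-HIT; vc=[8]
#10 0x26→b4/s0 L1-HIT; vc=[8]
#11 0x43→b8/s0 VC-HIT; vc=[4]
#12 0x21→b4/s0 VC-HIT; vc=[8]
#13 0x23→b4/s0 L1-HIT; vc=[8]
#14 0x24→b4/s0 L1-HIT; vc=[8]
#15 0x46→b8/s0 VC-HIT; vc=[4]

OUTCOME = VC-HIT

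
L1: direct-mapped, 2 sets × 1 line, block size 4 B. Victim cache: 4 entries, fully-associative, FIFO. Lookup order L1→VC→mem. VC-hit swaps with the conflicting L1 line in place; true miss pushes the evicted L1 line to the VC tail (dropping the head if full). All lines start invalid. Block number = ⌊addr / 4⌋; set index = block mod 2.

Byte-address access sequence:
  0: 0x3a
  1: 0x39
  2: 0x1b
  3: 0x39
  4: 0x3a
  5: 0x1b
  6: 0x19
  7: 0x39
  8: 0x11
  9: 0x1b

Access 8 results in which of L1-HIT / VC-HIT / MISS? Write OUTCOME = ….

OUTCOME = MISS

#0 0x3a→b14/s0 MISS; vc=[]
#1 0x39→b14/s0 L1-HIT; vc=[]
#2 0x1b→b6/s0 MISS; vc=[14]
#3 0x39→b14/s0 VC-HIT; vc=[6]
#4 0x3a→b14/s0 L1-HIT; vc=[6]
#5 0x1b→b6/s0 VC-HIT; vc=[14]
#6 0x19→b6/s0 L1-HIT; vc=[14]
#7 0x39→b14/s0 VC-HIT; vc=[6]
#8 0x11→b4/s0 MISS; vc=[6,14]
#9 0x1b→b6/s0 VC-HIT; vc=[4,14]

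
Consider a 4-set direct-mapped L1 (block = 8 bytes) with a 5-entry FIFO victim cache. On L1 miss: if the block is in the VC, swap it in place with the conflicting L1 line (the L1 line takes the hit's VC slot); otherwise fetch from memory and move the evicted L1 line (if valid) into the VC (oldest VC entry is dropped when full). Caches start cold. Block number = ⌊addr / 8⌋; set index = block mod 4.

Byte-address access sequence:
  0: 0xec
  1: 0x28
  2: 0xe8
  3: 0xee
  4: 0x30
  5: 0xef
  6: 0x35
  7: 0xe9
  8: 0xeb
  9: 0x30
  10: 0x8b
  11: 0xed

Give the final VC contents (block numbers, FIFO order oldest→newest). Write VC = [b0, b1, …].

VC = [5, 17]

0: 0xec (blk 29, set 1) → MISS  vc=[]
1: 0x28 (blk 5, set 1) → MISS  vc=[29]
2: 0xe8 (blk 29, set 1) → VC-HIT  vc=[5]
3: 0xee (blk 29, set 1) → L1-HIT  vc=[5]
4: 0x30 (blk 6, set 2) → MISS  vc=[5]
5: 0xef (blk 29, set 1) → L1-HIT  vc=[5]
6: 0x35 (blk 6, set 2) → L1-HIT  vc=[5]
7: 0xe9 (blk 29, set 1) → L1-HIT  vc=[5]
8: 0xeb (blk 29, set 1) → L1-HIT  vc=[5]
9: 0x30 (blk 6, set 2) → L1-HIT  vc=[5]
10: 0x8b (blk 17, set 1) → MISS  vc=[5, 29]
11: 0xed (blk 29, set 1) → VC-HIT  vc=[5, 17]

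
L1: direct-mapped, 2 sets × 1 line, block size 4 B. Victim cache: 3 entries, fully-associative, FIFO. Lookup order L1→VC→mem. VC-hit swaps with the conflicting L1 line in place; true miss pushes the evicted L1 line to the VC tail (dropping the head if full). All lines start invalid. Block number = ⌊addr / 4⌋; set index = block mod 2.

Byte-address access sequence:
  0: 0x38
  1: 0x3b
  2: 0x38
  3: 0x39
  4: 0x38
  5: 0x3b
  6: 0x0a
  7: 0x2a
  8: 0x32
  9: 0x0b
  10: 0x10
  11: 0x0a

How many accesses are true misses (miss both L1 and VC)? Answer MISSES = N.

  [0] addr=0x38 blk=14 s=0: MISS | VC []
  [1] addr=0x3b blk=14 s=0: L1-HIT | VC []
  [2] addr=0x38 blk=14 s=0: L1-HIT | VC []
  [3] addr=0x39 blk=14 s=0: L1-HIT | VC []
  [4] addr=0x38 blk=14 s=0: L1-HIT | VC []
  [5] addr=0x3b blk=14 s=0: L1-HIT | VC []
  [6] addr=0xa blk=2 s=0: MISS | VC [14]
  [7] addr=0x2a blk=10 s=0: MISS | VC [14, 2]
  [8] addr=0x32 blk=12 s=0: MISS | VC [14, 2, 10]
  [9] addr=0xb blk=2 s=0: VC-HIT | VC [14, 12, 10]
  [10] addr=0x10 blk=4 s=0: MISS | VC [12, 10, 2]
  [11] addr=0xa blk=2 s=0: VC-HIT | VC [12, 10, 4]

MISSES = 5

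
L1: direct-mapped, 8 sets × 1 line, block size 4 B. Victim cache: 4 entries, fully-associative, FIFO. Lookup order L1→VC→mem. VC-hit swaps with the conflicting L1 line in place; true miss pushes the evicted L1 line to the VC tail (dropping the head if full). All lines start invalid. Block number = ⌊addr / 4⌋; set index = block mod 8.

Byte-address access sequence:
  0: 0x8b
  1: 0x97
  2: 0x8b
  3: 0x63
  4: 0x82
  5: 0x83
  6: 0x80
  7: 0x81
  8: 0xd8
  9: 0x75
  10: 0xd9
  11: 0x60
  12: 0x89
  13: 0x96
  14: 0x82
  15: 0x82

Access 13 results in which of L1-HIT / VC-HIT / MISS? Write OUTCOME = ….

OUTCOME = VC-HIT

0: 0x8b (blk 34, set 2) → MISS  vc=[]
1: 0x97 (blk 37, set 5) → MISS  vc=[]
2: 0x8b (blk 34, set 2) → L1-HIT  vc=[]
3: 0x63 (blk 24, set 0) → MISS  vc=[]
4: 0x82 (blk 32, set 0) → MISS  vc=[24]
5: 0x83 (blk 32, set 0) → L1-HIT  vc=[24]
6: 0x80 (blk 32, set 0) → L1-HIT  vc=[24]
7: 0x81 (blk 32, set 0) → L1-HIT  vc=[24]
8: 0xd8 (blk 54, set 6) → MISS  vc=[24]
9: 0x75 (blk 29, set 5) → MISS  vc=[24, 37]
10: 0xd9 (blk 54, set 6) → L1-HIT  vc=[24, 37]
11: 0x60 (blk 24, set 0) → VC-HIT  vc=[32, 37]
12: 0x89 (blk 34, set 2) → L1-HIT  vc=[32, 37]
13: 0x96 (blk 37, set 5) → VC-HIT  vc=[32, 29]
14: 0x82 (blk 32, set 0) → VC-HIT  vc=[24, 29]
15: 0x82 (blk 32, set 0) → L1-HIT  vc=[24, 29]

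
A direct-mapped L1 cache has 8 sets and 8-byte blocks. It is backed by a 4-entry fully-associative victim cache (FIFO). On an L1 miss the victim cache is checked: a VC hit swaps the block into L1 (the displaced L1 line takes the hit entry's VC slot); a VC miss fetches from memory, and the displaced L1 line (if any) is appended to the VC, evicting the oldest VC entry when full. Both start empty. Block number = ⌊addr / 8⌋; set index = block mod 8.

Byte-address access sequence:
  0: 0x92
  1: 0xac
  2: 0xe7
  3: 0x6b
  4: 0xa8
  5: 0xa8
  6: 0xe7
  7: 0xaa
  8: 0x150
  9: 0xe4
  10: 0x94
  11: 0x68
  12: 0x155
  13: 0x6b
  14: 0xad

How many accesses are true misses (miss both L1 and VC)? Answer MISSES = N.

#0 0x92→b18/s2 MISS; vc=[]
#1 0xac→b21/s5 MISS; vc=[]
#2 0xe7→b28/s4 MISS; vc=[]
#3 0x6b→b13/s5 MISS; vc=[21]
#4 0xa8→b21/s5 VC-HIT; vc=[13]
#5 0xa8→b21/s5 L1-HIT; vc=[13]
#6 0xe7→b28/s4 L1-HIT; vc=[13]
#7 0xaa→b21/s5 L1-HIT; vc=[13]
#8 0x150→b42/s2 MISS; vc=[13,18]
#9 0xe4→b28/s4 L1-HIT; vc=[13,18]
#10 0x94→b18/s2 VC-HIT; vc=[13,42]
#11 0x68→b13/s5 VC-HIT; vc=[21,42]
#12 0x155→b42/s2 VC-HIT; vc=[21,18]
#13 0x6b→b13/s5 L1-HIT; vc=[21,18]
#14 0xad→b21/s5 VC-HIT; vc=[13,18]

MISSES = 5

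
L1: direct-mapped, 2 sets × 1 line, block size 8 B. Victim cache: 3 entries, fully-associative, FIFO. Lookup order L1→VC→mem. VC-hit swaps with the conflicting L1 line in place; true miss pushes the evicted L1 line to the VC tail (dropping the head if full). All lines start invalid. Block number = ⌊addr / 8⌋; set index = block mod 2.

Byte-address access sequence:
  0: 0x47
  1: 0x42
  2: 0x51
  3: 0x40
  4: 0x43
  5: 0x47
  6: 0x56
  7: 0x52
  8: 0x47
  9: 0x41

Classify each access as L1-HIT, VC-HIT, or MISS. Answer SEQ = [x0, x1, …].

  [0] addr=0x47 blk=8 s=0: MISS | VC []
  [1] addr=0x42 blk=8 s=0: L1-HIT | VC []
  [2] addr=0x51 blk=10 s=0: MISS | VC [8]
  [3] addr=0x40 blk=8 s=0: VC-HIT | VC [10]
  [4] addr=0x43 blk=8 s=0: L1-HIT | VC [10]
  [5] addr=0x47 blk=8 s=0: L1-HIT | VC [10]
  [6] addr=0x56 blk=10 s=0: VC-HIT | VC [8]
  [7] addr=0x52 blk=10 s=0: L1-HIT | VC [8]
  [8] addr=0x47 blk=8 s=0: VC-HIT | VC [10]
  [9] addr=0x41 blk=8 s=0: L1-HIT | VC [10]

SEQ = [MISS, L1-HIT, MISS, VC-HIT, L1-HIT, L1-HIT, VC-HIT, L1-HIT, VC-HIT, L1-HIT]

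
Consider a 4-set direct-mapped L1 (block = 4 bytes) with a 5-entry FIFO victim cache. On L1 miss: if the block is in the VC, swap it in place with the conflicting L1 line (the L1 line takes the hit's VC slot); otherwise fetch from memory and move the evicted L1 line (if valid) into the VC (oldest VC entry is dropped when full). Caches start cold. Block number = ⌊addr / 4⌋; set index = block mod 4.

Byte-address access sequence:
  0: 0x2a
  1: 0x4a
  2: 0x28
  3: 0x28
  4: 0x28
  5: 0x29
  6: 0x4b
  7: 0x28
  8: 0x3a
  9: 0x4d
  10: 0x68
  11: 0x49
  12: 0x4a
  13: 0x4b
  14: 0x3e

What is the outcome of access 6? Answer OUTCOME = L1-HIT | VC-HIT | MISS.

#0 0x2a→b10/s2 MISS; vc=[]
#1 0x4a→b18/s2 MISS; vc=[10]
#2 0x28→b10/s2 VC-HIT; vc=[18]
#3 0x28→b10/s2 L1-HIT; vc=[18]
#4 0x28→b10/s2 L1-HIT; vc=[18]
#5 0x29→b10/s2 L1-HIT; vc=[18]
#6 0x4b→b18/s2 VC-HIT; vc=[10]
#7 0x28→b10/s2 VC-HIT; vc=[18]
#8 0x3a→b14/s2 MISS; vc=[18,10]
#9 0x4d→b19/s3 MISS; vc=[18,10]
#10 0x68→b26/s2 MISS; vc=[18,10,14]
#11 0x49→b18/s2 VC-HIT; vc=[26,10,14]
#12 0x4a→b18/s2 L1-HIT; vc=[26,10,14]
#13 0x4b→b18/s2 L1-HIT; vc=[26,10,14]
#14 0x3e→b15/s3 MISS; vc=[26,10,14,19]

OUTCOME = VC-HIT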